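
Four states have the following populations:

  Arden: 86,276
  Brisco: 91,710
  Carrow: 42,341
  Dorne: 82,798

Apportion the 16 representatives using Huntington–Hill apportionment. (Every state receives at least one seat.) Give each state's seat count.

Arden: 5, Brisco: 5, Carrow: 2, Dorne: 4

With divisor 18903: modified quotas Arden 4.564, Brisco 4.852, Carrow 2.240, Dorne 4.380.
Geometric-mean thresholds: Arden √(4·5)=4.472, Brisco √(4·5)=4.472, Carrow √(2·3)=2.449, Dorne √(4·5)=4.472.
Each quota rounded against its threshold gives Arden 5, Brisco 5, Carrow 2, Dorne 4 (total 16).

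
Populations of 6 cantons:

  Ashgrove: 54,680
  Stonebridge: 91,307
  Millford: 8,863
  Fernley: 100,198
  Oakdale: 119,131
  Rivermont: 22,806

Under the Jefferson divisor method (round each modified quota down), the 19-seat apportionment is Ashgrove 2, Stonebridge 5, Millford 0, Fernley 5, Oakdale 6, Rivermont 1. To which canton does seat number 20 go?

Priority for the next seat is population ÷ (current seats + 1).
Priorities: Ashgrove 18226.667, Stonebridge 15217.833, Millford 8863.000, Fernley 16699.667, Oakdale 17018.714, Rivermont 11403.000.
Highest priority: Ashgrove.

Ashgrove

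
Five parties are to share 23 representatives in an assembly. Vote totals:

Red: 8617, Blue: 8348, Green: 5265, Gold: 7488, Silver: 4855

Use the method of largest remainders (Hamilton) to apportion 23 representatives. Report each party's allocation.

Total 34573; standard divisor 34573/23 ≈ 1503.174.
Standard quotas: Red 5.7325, Blue 5.5536, Green 3.5026, Gold 4.9815, Silver 3.2298.
Lower quotas: Red 5, Blue 5, Green 3, Gold 4, Silver 3 (sum 20, leaving 3 seats).
Remainders in descending order: Gold 0.9815, Red 0.7325, Blue 0.5536, Green 0.5026, Silver 0.2298.
Largest remainders: Gold, Red, Blue receive the extra seats.

Red 6, Blue 6, Green 3, Gold 5, Silver 3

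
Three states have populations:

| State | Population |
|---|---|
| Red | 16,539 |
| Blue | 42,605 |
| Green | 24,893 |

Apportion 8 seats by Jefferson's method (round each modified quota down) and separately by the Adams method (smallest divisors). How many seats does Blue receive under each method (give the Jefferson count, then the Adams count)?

5 and 4

Jefferson: Red 1, Blue 5, Green 2.
Adams: Red 2, Blue 4, Green 2.
Blue gets 5 under Jefferson and 4 under Adams.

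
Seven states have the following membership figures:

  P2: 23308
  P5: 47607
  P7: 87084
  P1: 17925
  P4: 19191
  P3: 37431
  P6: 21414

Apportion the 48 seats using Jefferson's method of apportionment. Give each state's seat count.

Standard divisor 253960/48 ≈ 5290.833; standard quotas: P2 4.405, P5 8.998, P7 16.459, P1 3.388, P4 3.627, P3 7.075, P6 4.047.
Rounding down gives 4, 8, 16, 3, 3, 7, 4 = 45 seats, so the divisor must be adjusted.
With modified divisor 4825.93: modified quotas P2 4.830, P5 9.865, P7 18.045, P1 3.714, P4 3.977, P3 7.756, P6 4.437.
Rounding down: P2 4, P5 9, P7 18, P1 3, P4 3, P3 7, P6 4 (total 48).

P2=4, P5=9, P7=18, P1=3, P4=3, P3=7, P6=4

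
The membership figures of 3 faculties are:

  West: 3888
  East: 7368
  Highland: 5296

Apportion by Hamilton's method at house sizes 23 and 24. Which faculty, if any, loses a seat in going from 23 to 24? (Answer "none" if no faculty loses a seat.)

At 23 seats: West 6, East 10, Highland 7.
At 24 seats: West 5, East 11, Highland 8.
West drops from 6 to 5.

West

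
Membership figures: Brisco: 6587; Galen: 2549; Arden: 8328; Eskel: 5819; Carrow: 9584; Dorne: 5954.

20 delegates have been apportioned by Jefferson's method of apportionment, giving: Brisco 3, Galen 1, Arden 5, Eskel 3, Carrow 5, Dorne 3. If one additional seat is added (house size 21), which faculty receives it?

Brisco

Priority for the next seat is population ÷ (current seats + 1).
Priorities: Brisco 1646.750, Galen 1274.500, Arden 1388.000, Eskel 1454.750, Carrow 1597.333, Dorne 1488.500.
Highest priority: Brisco.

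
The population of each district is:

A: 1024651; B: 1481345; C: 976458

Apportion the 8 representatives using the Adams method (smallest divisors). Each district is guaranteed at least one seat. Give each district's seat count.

A: 3, B: 3, C: 2

Standard divisor 3482454/8 ≈ 435306.75; standard quotas: A 2.354, B 3.403, C 2.243.
Rounding up gives 3, 4, 3 = 10 seats, so the divisor must be adjusted.
With modified divisor 503100: modified quotas A 2.037, B 2.944, C 1.941.
Rounding up: A 3, B 3, C 2 (total 8).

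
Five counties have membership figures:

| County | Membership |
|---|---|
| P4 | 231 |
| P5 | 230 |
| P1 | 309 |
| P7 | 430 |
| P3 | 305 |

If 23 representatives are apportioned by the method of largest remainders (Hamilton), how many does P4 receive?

3

Standard divisor: 1505 ÷ 23 ≈ 65.435.
Standard quotas: P4 3.530, P5 3.515, P1 4.722, P7 6.571, P3 4.661.
Lower quotas: P4 3, P5 3, P1 4, P7 6, P3 4 (sum 20, leaving 3 seats).
Remainders in descending order: P1 0.722, P3 0.661, P7 0.571, P4 0.530, P5 0.515.
Largest remainders: P1, P3, P7 receive the extra seats.
P4 receives 3.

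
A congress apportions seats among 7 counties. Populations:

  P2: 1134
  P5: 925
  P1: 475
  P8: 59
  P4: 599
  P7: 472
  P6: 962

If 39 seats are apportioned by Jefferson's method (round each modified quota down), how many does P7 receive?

Standard divisor 4626/39 ≈ 118.615; standard quotas: P2 9.560, P5 7.798, P1 4.005, P8 0.497, P4 5.050, P7 3.979, P6 8.110.
Rounding down gives 9, 7, 4, 0, 5, 3, 8 = 36 seats, so the divisor must be adjusted.
With modified divisor 110: modified quotas P2 10.309, P5 8.409, P1 4.318, P8 0.536, P4 5.445, P7 4.291, P6 8.745.
Rounding down: P2 10, P5 8, P1 4, P8 0, P4 5, P7 4, P6 8 (total 39).
P7 receives 4.

4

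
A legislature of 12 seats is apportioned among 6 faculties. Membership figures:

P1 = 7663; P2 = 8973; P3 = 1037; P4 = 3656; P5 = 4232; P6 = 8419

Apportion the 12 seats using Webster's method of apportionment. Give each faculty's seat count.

Standard divisor 33980/12 ≈ 2831.667; standard quotas: P1 2.706, P2 3.169, P3 0.366, P4 1.291, P5 1.495, P6 2.973.
Rounding to the nearest integer gives 3, 3, 0, 1, 1, 3 = 11 seats, so the divisor must be adjusted.
With modified divisor 2700: modified quotas P1 2.838, P2 3.323, P3 0.384, P4 1.354, P5 1.567, P6 3.118.
Rounding to the nearest integer: P1 3, P2 3, P3 0, P4 1, P5 2, P6 3 (total 12).

P1: 3, P2: 3, P3: 0, P4: 1, P5: 2, P6: 3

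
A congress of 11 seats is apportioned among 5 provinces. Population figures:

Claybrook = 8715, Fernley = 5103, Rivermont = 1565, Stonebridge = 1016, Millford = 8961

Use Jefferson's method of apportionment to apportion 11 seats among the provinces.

Claybrook=4; Fernley=2; Rivermont=0; Stonebridge=0; Millford=5

Standard divisor 25360/11 ≈ 2305.455; standard quotas: Claybrook 3.780, Fernley 2.213, Rivermont 0.679, Stonebridge 0.441, Millford 3.887.
Rounding down gives 3, 2, 0, 0, 3 = 8 seats, so the divisor must be adjusted.
With modified divisor 1770: modified quotas Claybrook 4.924, Fernley 2.883, Rivermont 0.884, Stonebridge 0.574, Millford 5.063.
Rounding down: Claybrook 4, Fernley 2, Rivermont 0, Stonebridge 0, Millford 5 (total 11).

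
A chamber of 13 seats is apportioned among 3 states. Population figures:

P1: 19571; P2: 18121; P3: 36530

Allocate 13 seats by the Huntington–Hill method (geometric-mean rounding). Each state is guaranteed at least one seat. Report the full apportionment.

P1=4, P2=3, P3=6

With divisor 5643: modified quotas P1 3.468, P2 3.211, P3 6.474.
Geometric-mean thresholds: P1 √(3·4)=3.464, P2 √(3·4)=3.464, P3 √(6·7)=6.481.
Each quota rounded against its threshold gives P1 4, P2 3, P3 6 (total 13).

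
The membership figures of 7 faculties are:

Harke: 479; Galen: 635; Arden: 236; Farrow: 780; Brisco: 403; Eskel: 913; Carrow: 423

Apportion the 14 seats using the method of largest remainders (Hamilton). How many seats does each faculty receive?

Harke=2, Galen=2, Arden=1, Farrow=3, Brisco=1, Eskel=3, Carrow=2

Standard divisor: 3869 ÷ 14 ≈ 276.357.
Standard quotas: Harke 1.733, Galen 2.298, Arden 0.854, Farrow 2.822, Brisco 1.458, Eskel 3.304, Carrow 1.531.
Lower quotas: Harke 1, Galen 2, Arden 0, Farrow 2, Brisco 1, Eskel 3, Carrow 1 (sum 10, leaving 4 seats).
Remainders in descending order: Arden 0.854, Farrow 0.822, Harke 0.733, Carrow 0.531, Brisco 0.458, Eskel 0.304, Galen 0.298.
Largest remainders: Arden, Farrow, Harke, Carrow receive the extra seats.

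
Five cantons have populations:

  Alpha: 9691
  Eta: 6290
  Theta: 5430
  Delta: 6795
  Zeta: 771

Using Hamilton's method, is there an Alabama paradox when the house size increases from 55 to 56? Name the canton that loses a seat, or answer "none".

Zeta

At 55 seats: Alpha 18, Eta 12, Theta 10, Delta 13, Zeta 2.
At 56 seats: Alpha 19, Eta 12, Theta 11, Delta 13, Zeta 1.
Zeta drops from 2 to 1.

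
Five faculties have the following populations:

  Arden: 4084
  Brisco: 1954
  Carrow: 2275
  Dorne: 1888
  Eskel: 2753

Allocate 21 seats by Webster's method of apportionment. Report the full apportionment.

Arden=7, Brisco=3, Carrow=4, Dorne=3, Eskel=4

Standard divisor 12954/21 ≈ 616.857; standard quotas: Arden 6.621, Brisco 3.168, Carrow 3.688, Dorne 3.061, Eskel 4.463.
Rounding to the nearest integer gives Arden 7, Brisco 3, Carrow 4, Dorne 3, Eskel 4 — total 21, matching the house size, so no adjustment is needed.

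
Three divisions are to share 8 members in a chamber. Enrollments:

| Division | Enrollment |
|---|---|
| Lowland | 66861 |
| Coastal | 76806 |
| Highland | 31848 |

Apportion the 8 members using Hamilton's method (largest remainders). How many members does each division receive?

Standard divisor: 175515 ÷ 8 ≈ 21939.375.
Standard quotas: Lowland 3.0475, Coastal 3.5008, Highland 1.4516.
Lower quotas: Lowland 3, Coastal 3, Highland 1 (sum 7, leaving 1 seat).
Remainders in descending order: Coastal 0.5008, Highland 0.4516, Lowland 0.0475.
The surplus seat goes to Coastal.

Lowland 3, Coastal 4, Highland 1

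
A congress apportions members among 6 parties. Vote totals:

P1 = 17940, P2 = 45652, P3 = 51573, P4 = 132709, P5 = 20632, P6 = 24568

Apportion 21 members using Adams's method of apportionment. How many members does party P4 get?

Standard divisor 293074/21 ≈ 13955.905; standard quotas: P1 1.285, P2 3.271, P3 3.695, P4 9.509, P5 1.478, P6 1.760.
Rounding up gives 2, 4, 4, 10, 2, 2 = 24 seats, so the divisor must be adjusted.
With modified divisor 16900: modified quotas P1 1.062, P2 2.701, P3 3.052, P4 7.853, P5 1.221, P6 1.454.
Rounding up: P1 2, P2 3, P3 4, P4 8, P5 2, P6 2 (total 21).
P4 receives 8.

8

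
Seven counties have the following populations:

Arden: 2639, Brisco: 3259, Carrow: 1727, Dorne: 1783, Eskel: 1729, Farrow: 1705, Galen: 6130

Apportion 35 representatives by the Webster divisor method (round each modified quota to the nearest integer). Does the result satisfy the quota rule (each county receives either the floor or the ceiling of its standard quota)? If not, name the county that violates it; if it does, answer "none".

none

Standard quotas: Arden 4.868, Brisco 6.012, Carrow 3.186, Dorne 3.289, Eskel 3.190, Farrow 3.145, Galen 11.309.
Webster allocation: Arden 5, Brisco 6, Carrow 3, Dorne 3, Eskel 3, Farrow 3, Galen 12.
Every allocation lies between the lower and upper quota.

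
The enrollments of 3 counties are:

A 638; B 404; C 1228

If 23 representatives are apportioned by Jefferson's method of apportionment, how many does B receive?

4

Standard divisor 2270/23 ≈ 98.696; standard quotas: A 6.464, B 4.093, C 12.442.
Rounding down gives 6, 4, 12 = 22 seats, so the divisor must be adjusted.
With modified divisor 93: modified quotas A 6.860, B 4.344, C 13.204.
Rounding down: A 6, B 4, C 13 (total 23).
B receives 4.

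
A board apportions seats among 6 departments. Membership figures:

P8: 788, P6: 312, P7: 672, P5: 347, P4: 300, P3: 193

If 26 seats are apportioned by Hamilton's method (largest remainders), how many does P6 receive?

3

The standard divisor is 2612/26 ≈ 100.462.
Standard quotas: P8 7.844, P6 3.106, P7 6.689, P5 3.454, P4 2.986, P3 1.921.
Lower quotas: P8 7, P6 3, P7 6, P5 3, P4 2, P3 1 (sum 22, leaving 4 seats).
Remainders in descending order: P4 0.986, P3 0.921, P8 0.844, P7 0.689, P5 0.454, P6 0.106.
Largest remainders: P4, P3, P8, P7 receive the extra seats.
P6 receives 3.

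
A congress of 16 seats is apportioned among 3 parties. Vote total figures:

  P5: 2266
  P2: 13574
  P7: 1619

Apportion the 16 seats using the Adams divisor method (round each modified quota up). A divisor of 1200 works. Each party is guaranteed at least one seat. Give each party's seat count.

With modified divisor 1200: modified quotas P5 1.888, P2 11.312, P7 1.349.
Rounding up: P5 2, P2 12, P7 2 (total 16).

P5 2, P2 12, P7 2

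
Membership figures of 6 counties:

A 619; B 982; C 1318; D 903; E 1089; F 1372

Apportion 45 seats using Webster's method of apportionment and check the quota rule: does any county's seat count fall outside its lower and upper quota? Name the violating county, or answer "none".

none

Standard quotas: A 4.433, B 7.033, C 9.440, D 6.467, E 7.800, F 9.827.
Webster allocation: A 4, B 7, C 9, D 7, E 8, F 10.
Every allocation lies between the lower and upper quota.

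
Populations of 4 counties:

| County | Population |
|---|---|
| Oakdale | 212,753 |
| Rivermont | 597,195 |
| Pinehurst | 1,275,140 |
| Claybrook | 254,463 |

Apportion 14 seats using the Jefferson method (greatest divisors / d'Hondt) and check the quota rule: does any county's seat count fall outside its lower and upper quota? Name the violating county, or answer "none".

none

Standard quotas: Oakdale 1.273, Rivermont 3.574, Pinehurst 7.631, Claybrook 1.523.
Jefferson allocation: Oakdale 1, Rivermont 4, Pinehurst 8, Claybrook 1.
Every allocation lies between the lower and upper quota.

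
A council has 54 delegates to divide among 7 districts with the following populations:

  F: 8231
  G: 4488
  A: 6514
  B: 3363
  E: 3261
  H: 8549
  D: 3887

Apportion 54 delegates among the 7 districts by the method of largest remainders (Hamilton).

Standard divisor: 38293 ÷ 54 ≈ 709.13.
Standard quotas: F 11.6072, G 6.3289, A 9.1859, B 4.7424, E 4.5986, H 12.0556, D 5.4814.
Lower quotas: F 11, G 6, A 9, B 4, E 4, H 12, D 5 (sum 51, leaving 3 seats).
Remainders in descending order: B 0.7424, F 0.6072, E 0.5986, D 0.4814, G 0.3289, A 0.1859, H 0.0556.
The surplus seats go to B, F, E.

F 12; G 6; A 9; B 5; E 5; H 12; D 5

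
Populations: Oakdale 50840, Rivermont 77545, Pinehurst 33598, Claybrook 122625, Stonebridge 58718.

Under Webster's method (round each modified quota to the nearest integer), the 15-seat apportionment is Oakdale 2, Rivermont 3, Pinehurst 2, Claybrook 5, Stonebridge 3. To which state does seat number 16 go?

Claybrook

Priority for the next seat is population ÷ (current seats + 0.5).
Priorities: Oakdale 20336.000, Rivermont 22155.714, Pinehurst 13439.200, Claybrook 22295.455, Stonebridge 16776.571.
Highest priority: Claybrook.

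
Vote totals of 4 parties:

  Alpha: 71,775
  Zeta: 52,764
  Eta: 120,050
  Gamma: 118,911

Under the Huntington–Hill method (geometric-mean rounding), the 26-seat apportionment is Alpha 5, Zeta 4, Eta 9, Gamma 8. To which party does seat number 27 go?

Gamma

Priority for the next seat is population ÷ (√(s·(s+1))).
Priorities: Alpha 13104.262, Zeta 11798.389, Eta 12654.381, Gamma 14013.796.
Highest priority: Gamma.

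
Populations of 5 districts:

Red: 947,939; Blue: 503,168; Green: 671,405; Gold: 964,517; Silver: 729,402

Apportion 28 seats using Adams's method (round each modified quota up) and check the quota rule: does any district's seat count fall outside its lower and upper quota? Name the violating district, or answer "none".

Standard quotas: Red 6.955, Blue 3.692, Green 4.926, Gold 7.076, Silver 5.351.
Adams allocation: Red 7, Blue 4, Green 5, Gold 7, Silver 5.
Every allocation lies between the lower and upper quota.

none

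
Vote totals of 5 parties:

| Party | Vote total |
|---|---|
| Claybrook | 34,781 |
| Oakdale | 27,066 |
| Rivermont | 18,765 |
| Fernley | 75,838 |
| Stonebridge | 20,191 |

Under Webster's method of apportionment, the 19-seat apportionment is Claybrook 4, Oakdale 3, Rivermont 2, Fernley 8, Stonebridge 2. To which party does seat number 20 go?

Priority for the next seat is population ÷ (current seats + 0.5).
Priorities: Claybrook 7729.111, Oakdale 7733.143, Rivermont 7506.000, Fernley 8922.118, Stonebridge 8076.400.
Highest priority: Fernley.

Fernley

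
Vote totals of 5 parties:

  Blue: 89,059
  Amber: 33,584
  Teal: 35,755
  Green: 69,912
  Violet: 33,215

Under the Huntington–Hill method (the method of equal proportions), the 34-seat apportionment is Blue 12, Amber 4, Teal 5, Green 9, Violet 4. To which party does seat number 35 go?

Priority for the next seat is population ÷ (√(s·(s+1))).
Priorities: Blue 7130.427, Amber 7509.611, Teal 6527.940, Green 7369.372, Violet 7427.100.
Highest priority: Amber.

Amber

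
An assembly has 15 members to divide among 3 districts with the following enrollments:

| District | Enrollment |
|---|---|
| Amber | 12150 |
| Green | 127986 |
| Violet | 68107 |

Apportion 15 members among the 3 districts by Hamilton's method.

Amber 1, Green 9, Violet 5

Total 208243; standard divisor 208243/15 ≈ 13882.867.
Standard quotas: Amber 0.8752, Green 9.2190, Violet 4.9058.
Lower quotas: Amber 0, Green 9, Violet 4 (sum 13, leaving 2 seats).
Remainders in descending order: Violet 0.9058, Amber 0.8752, Green 0.2190.
Largest remainders: Violet, Amber receive the extra seats.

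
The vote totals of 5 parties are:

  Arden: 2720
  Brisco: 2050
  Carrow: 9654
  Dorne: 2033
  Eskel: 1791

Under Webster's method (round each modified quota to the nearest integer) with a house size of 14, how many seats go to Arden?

2

Standard divisor 18248/14 ≈ 1303.429; standard quotas: Arden 2.087, Brisco 1.573, Carrow 7.407, Dorne 1.560, Eskel 1.374.
Rounding to the nearest integer gives Arden 2, Brisco 2, Carrow 7, Dorne 2, Eskel 1 — total 14, matching the house size, so no adjustment is needed.
Arden receives 2.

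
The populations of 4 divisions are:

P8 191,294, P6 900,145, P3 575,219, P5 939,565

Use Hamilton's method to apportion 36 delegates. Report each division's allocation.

Standard divisor: 2606223 ÷ 36 ≈ 72395.083.
Standard quotas: P8 2.6424, P6 12.4338, P3 7.9456, P5 12.9783.
Lower quotas: P8 2, P6 12, P3 7, P5 12 (sum 33, leaving 3 seats).
Remainders in descending order: P5 0.9783, P3 0.9456, P8 0.6424, P6 0.4338.
The surplus seats go to P5, P3, P8.

P8=3, P6=12, P3=8, P5=13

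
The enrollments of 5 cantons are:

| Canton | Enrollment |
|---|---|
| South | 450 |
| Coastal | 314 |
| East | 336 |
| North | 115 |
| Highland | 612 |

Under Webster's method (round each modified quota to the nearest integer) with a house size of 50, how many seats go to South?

Standard divisor 1827/50 ≈ 36.54; standard quotas: South 12.315, Coastal 8.593, East 9.195, North 3.147, Highland 16.749.
Rounding to the nearest integer gives South 12, Coastal 9, East 9, North 3, Highland 17 — total 50, matching the house size, so no adjustment is needed.
South receives 12.

12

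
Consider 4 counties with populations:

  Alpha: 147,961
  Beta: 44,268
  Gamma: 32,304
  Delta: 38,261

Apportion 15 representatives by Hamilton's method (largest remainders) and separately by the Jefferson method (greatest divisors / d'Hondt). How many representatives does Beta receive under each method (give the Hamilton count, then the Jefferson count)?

3 and 2

Hamilton: Alpha 8, Beta 3, Gamma 2, Delta 2.
Jefferson: Alpha 9, Beta 2, Gamma 2, Delta 2.
Beta gets 3 under Hamilton and 2 under Jefferson.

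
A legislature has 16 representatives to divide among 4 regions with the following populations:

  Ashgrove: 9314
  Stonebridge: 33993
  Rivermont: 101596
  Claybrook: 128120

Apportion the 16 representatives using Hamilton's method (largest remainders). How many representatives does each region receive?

Standard divisor: 273023 ÷ 16 ≈ 17063.938.
Standard quotas: Ashgrove 0.5458, Stonebridge 1.9921, Rivermont 5.9538, Claybrook 7.5082.
Lower quotas: Ashgrove 0, Stonebridge 1, Rivermont 5, Claybrook 7 (sum 13, leaving 3 seats).
Remainders in descending order: Stonebridge 0.9921, Rivermont 0.9538, Ashgrove 0.5458, Claybrook 0.5082.
The surplus seats go to Stonebridge, Rivermont, Ashgrove.

Ashgrove=1; Stonebridge=2; Rivermont=6; Claybrook=7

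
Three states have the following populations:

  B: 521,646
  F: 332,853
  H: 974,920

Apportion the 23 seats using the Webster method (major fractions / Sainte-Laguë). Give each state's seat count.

B 7, F 4, H 12

Standard divisor 1829419/23 ≈ 79539.957; standard quotas: B 6.558, F 4.185, H 12.257.
Rounding to the nearest integer gives B 7, F 4, H 12 — total 23, matching the house size, so no adjustment is needed.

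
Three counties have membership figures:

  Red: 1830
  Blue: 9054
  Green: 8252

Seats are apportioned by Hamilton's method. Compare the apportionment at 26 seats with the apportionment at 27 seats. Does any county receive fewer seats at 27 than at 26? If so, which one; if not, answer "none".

Red

At 26 seats: Red 3, Blue 12, Green 11.
At 27 seats: Red 2, Blue 13, Green 12.
Red drops from 3 to 2.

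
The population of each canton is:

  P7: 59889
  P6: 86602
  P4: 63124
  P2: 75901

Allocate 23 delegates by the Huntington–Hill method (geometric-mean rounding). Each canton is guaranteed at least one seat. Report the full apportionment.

P7 5, P6 7, P4 5, P2 6

With divisor 12537: modified quotas P7 4.777, P6 6.908, P4 5.035, P2 6.054.
Geometric-mean thresholds: P7 √(4·5)=4.472, P6 √(6·7)=6.481, P4 √(5·6)=5.477, P2 √(6·7)=6.481.
Each quota rounded against its threshold gives P7 5, P6 7, P4 5, P2 6 (total 23).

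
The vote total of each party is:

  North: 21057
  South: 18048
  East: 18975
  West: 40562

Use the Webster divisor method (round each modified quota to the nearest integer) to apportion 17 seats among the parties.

North: 4, South: 3, East: 3, West: 7

Standard divisor 98642/17 ≈ 5802.471; standard quotas: North 3.629, South 3.110, East 3.270, West 6.990.
Rounding to the nearest integer gives North 4, South 3, East 3, West 7 — total 17, matching the house size, so no adjustment is needed.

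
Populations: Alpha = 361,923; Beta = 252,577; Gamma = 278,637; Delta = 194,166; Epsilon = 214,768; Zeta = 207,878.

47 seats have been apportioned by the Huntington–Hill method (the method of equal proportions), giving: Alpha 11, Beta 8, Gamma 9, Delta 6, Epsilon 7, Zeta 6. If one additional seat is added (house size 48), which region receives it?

Priority for the next seat is population ÷ (√(s·(s+1))).
Priorities: Alpha 31501.354, Beta 29766.485, Gamma 29370.919, Delta 29960.464, Epsilon 28699.581, Zeta 32076.272.
Highest priority: Zeta.

Zeta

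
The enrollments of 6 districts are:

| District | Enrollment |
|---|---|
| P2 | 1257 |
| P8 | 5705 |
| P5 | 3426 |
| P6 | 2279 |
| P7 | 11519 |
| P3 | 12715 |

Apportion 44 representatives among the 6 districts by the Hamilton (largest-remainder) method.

P2: 1, P8: 7, P5: 4, P6: 3, P7: 14, P3: 15

Total 36901; standard divisor 36901/44 ≈ 838.659.
Standard quotas: P2 1.4988, P8 6.8025, P5 4.0851, P6 2.7174, P7 13.7350, P3 15.1611.
Lower quotas: P2 1, P8 6, P5 4, P6 2, P7 13, P3 15 (sum 41, leaving 3 seats).
Remainders in descending order: P8 0.8025, P7 0.7350, P6 0.7174, P2 0.4988, P3 0.1611, P5 0.0851.
The surplus seats go to P8, P7, P6.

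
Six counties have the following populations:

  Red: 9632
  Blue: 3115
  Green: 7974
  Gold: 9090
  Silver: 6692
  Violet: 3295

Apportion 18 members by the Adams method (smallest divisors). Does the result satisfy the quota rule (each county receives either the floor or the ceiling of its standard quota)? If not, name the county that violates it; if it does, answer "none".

none

Standard quotas: Red 4.356, Blue 1.409, Green 3.607, Gold 4.111, Silver 3.027, Violet 1.490.
Adams allocation: Red 4, Blue 2, Green 3, Gold 4, Silver 3, Violet 2.
Every allocation lies between the lower and upper quota.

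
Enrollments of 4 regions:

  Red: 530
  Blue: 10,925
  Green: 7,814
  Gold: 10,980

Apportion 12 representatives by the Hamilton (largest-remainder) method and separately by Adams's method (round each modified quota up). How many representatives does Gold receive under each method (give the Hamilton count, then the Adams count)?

Hamilton: Red 0, Blue 4, Green 3, Gold 5.
Adams: Red 1, Blue 4, Green 3, Gold 4.
Gold gets 5 under Hamilton and 4 under Adams.

5 and 4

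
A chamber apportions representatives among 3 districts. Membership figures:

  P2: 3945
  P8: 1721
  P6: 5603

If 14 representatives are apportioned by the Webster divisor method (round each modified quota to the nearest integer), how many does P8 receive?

2

Standard divisor 11269/14 ≈ 804.929; standard quotas: P2 4.901, P8 2.138, P6 6.961.
Rounding to the nearest integer gives P2 5, P8 2, P6 7 — total 14, matching the house size, so no adjustment is needed.
P8 receives 2.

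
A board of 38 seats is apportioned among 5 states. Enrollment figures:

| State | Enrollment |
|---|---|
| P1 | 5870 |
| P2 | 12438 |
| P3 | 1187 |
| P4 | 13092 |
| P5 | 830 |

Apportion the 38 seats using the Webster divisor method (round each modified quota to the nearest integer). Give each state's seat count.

P1 7; P2 14; P3 1; P4 15; P5 1

Standard divisor 33417/38 ≈ 879.395; standard quotas: P1 6.675, P2 14.144, P3 1.350, P4 14.888, P5 0.944.
Rounding to the nearest integer gives P1 7, P2 14, P3 1, P4 15, P5 1 — total 38, matching the house size, so no adjustment is needed.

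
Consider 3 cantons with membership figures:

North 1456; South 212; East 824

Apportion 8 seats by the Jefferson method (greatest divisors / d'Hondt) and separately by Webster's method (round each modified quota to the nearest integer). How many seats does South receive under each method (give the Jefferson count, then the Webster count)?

0 and 1

Jefferson: North 5, South 0, East 3.
Webster: North 4, South 1, East 3.
South gets 0 under Jefferson and 1 under Webster.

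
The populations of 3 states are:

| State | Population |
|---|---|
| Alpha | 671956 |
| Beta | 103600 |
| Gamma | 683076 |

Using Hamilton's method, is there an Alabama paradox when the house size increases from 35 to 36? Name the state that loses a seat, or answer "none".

Beta

At 35 seats: Alpha 16, Beta 3, Gamma 16.
At 36 seats: Alpha 17, Beta 2, Gamma 17.
Beta drops from 3 to 2.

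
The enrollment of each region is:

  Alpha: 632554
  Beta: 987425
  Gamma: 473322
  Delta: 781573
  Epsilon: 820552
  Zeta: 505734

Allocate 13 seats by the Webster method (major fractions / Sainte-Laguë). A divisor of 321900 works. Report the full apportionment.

With modified divisor 321900: modified quotas Alpha 1.965, Beta 3.067, Gamma 1.470, Delta 2.428, Epsilon 2.549, Zeta 1.571.
Rounding to the nearest integer: Alpha 2, Beta 3, Gamma 1, Delta 2, Epsilon 3, Zeta 2 (total 13).

Alpha 2, Beta 3, Gamma 1, Delta 2, Epsilon 3, Zeta 2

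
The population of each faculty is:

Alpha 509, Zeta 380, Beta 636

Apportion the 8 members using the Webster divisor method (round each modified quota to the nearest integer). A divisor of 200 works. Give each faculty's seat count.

With modified divisor 200: modified quotas Alpha 2.545, Zeta 1.900, Beta 3.180.
Rounding to the nearest integer: Alpha 3, Zeta 2, Beta 3 (total 8).

Alpha: 3; Zeta: 2; Beta: 3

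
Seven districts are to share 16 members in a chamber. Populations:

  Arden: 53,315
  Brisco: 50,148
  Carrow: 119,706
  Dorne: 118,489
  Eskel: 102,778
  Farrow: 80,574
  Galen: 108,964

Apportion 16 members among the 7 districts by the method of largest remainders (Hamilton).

Arden 1, Brisco 1, Carrow 3, Dorne 3, Eskel 3, Farrow 2, Galen 3

The standard divisor is 633974/16 ≈ 39623.375.
Standard quotas: Arden 1.3455, Brisco 1.2656, Carrow 3.0211, Dorne 2.9904, Eskel 2.5939, Farrow 2.0335, Galen 2.7500.
Lower quotas: Arden 1, Brisco 1, Carrow 3, Dorne 2, Eskel 2, Farrow 2, Galen 2 (sum 13, leaving 3 seats).
Remainders in descending order: Dorne 0.9904, Galen 0.7500, Eskel 0.5939, Arden 0.3455, Brisco 0.2656, Farrow 0.0335, Carrow 0.0211.
The surplus seats go to Dorne, Galen, Eskel.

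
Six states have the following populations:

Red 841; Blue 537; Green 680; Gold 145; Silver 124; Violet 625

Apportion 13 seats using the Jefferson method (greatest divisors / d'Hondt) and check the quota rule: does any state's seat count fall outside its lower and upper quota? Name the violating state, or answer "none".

none

Standard quotas: Red 3.704, Blue 2.365, Green 2.995, Gold 0.639, Silver 0.546, Violet 2.752.
Jefferson allocation: Red 4, Blue 3, Green 3, Gold 0, Silver 0, Violet 3.
Every allocation lies between the lower and upper quota.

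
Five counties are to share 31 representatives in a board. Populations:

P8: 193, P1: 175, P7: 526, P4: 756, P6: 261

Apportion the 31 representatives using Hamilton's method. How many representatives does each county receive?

The standard divisor is 1911/31 ≈ 61.645.
Standard quotas: P8 3.131, P1 2.839, P7 8.533, P4 12.264, P6 4.234.
Lower quotas: P8 3, P1 2, P7 8, P4 12, P6 4 (sum 29, leaving 2 seats).
Remainders in descending order: P1 0.839, P7 0.533, P4 0.264, P6 0.234, P8 0.131.
Largest remainders: P1, P7 receive the extra seats.

P8=3; P1=3; P7=9; P4=12; P6=4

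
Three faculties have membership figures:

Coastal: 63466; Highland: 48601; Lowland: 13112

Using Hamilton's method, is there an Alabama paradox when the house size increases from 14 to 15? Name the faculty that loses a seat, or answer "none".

At 14 seats: Coastal 7, Highland 5, Lowland 2.
At 15 seats: Coastal 8, Highland 6, Lowland 1.
Lowland drops from 2 to 1.

Lowland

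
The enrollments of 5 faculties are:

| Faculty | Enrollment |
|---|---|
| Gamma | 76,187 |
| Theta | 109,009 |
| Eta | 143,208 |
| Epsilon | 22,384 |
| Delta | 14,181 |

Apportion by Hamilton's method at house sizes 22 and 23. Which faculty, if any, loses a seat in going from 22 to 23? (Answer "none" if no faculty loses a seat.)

none

At 22 seats: Gamma 5, Theta 6, Eta 9, Epsilon 1, Delta 1.
At 23 seats: Gamma 5, Theta 7, Eta 9, Epsilon 1, Delta 1.
No faculty's allocation decreased.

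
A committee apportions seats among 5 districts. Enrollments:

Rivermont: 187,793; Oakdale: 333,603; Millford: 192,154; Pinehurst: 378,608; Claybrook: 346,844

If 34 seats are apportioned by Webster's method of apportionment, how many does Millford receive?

5

Standard divisor 1439002/34 ≈ 42323.588; standard quotas: Rivermont 4.437, Oakdale 7.882, Millford 4.540, Pinehurst 8.946, Claybrook 8.195.
Rounding to the nearest integer gives Rivermont 4, Oakdale 8, Millford 5, Pinehurst 9, Claybrook 8 — total 34, matching the house size, so no adjustment is needed.
Millford receives 5.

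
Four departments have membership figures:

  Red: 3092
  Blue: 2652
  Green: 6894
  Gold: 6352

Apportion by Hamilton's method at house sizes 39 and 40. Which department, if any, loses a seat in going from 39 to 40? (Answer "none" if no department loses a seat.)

At 39 seats: Red 6, Blue 6, Green 14, Gold 13.
At 40 seats: Red 6, Blue 6, Green 15, Gold 13.
No department's allocation decreased.

none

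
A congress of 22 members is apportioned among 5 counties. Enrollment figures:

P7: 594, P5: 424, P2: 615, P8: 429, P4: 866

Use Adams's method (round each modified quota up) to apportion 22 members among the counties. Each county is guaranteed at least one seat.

P7 5, P5 3, P2 5, P8 3, P4 6

Standard divisor 2928/22 ≈ 133.091; standard quotas: P7 4.463, P5 3.186, P2 4.621, P8 3.223, P4 6.507.
Rounding up gives 5, 4, 5, 4, 7 = 25 seats, so the divisor must be adjusted.
With modified divisor 146: modified quotas P7 4.068, P5 2.904, P2 4.212, P8 2.938, P4 5.932.
Rounding up: P7 5, P5 3, P2 5, P8 3, P4 6 (total 22).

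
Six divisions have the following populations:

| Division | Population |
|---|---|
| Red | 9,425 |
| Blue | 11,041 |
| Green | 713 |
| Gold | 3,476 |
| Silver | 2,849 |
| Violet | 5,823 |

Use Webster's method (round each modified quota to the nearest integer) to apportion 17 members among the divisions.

Red 5; Blue 6; Green 0; Gold 2; Silver 1; Violet 3

Standard divisor 33327/17 ≈ 1960.412; standard quotas: Red 4.808, Blue 5.632, Green 0.364, Gold 1.773, Silver 1.453, Violet 2.970.
Rounding to the nearest integer gives Red 5, Blue 6, Green 0, Gold 2, Silver 1, Violet 3 — total 17, matching the house size, so no adjustment is needed.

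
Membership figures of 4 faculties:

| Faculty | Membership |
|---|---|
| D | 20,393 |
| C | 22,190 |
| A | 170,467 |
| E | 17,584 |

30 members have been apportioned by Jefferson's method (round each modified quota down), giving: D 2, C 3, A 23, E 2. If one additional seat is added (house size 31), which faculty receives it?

A

Priority for the next seat is population ÷ (current seats + 1).
Priorities: D 6797.667, C 5547.500, A 7102.792, E 5861.333.
Highest priority: A.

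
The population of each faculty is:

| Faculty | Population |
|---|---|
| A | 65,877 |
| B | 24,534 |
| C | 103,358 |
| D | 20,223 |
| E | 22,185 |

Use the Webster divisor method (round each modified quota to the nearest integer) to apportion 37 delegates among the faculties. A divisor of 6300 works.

With modified divisor 6300: modified quotas A 10.457, B 3.894, C 16.406, D 3.210, E 3.521.
Rounding to the nearest integer: A 10, B 4, C 16, D 3, E 4 (total 37).

A 10; B 4; C 16; D 3; E 4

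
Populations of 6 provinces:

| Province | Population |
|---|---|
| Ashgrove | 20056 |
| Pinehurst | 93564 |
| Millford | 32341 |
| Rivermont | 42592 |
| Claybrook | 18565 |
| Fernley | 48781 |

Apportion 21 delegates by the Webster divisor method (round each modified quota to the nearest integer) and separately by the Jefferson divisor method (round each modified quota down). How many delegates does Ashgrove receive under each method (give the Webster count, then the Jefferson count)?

Webster: Ashgrove 2, Pinehurst 8, Millford 3, Rivermont 3, Claybrook 1, Fernley 4.
Jefferson: Ashgrove 1, Pinehurst 8, Millford 3, Rivermont 4, Claybrook 1, Fernley 4.
Ashgrove gets 2 under Webster and 1 under Jefferson.

2 and 1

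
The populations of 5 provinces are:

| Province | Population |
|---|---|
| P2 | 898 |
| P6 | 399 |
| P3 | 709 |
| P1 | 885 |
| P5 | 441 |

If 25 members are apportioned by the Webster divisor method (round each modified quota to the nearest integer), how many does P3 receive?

5

Standard divisor 3332/25 ≈ 133.28; standard quotas: P2 6.738, P6 2.994, P3 5.320, P1 6.640, P5 3.309.
Rounding to the nearest integer gives P2 7, P6 3, P3 5, P1 7, P5 3 — total 25, matching the house size, so no adjustment is needed.
P3 receives 5.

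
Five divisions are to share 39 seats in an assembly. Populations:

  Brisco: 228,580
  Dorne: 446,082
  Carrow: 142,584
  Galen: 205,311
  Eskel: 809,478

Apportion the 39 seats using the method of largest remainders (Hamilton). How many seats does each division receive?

Brisco 5, Dorne 10, Carrow 3, Galen 4, Eskel 17

Standard divisor: 1832035 ÷ 39 ≈ 46975.256.
Standard quotas: Brisco 4.8660, Dorne 9.4961, Carrow 3.0353, Galen 4.3706, Eskel 17.2320.
Lower quotas: Brisco 4, Dorne 9, Carrow 3, Galen 4, Eskel 17 (sum 37, leaving 2 seats).
Remainders in descending order: Brisco 0.8660, Dorne 0.4961, Galen 0.3706, Eskel 0.2320, Carrow 0.0353.
Largest remainders: Brisco, Dorne receive the extra seats.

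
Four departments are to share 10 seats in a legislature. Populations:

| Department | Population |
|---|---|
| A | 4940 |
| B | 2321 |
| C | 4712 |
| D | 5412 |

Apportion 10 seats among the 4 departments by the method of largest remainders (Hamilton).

A=3; B=1; C=3; D=3

Standard divisor: 17385 ÷ 10 ≈ 1738.5.
Standard quotas: A 2.8415, B 1.3351, C 2.7104, D 3.1130.
Lower quotas: A 2, B 1, C 2, D 3 (sum 8, leaving 2 seats).
Remainders in descending order: A 0.8415, C 0.7104, B 0.3351, D 0.1130.
Largest remainders: A, C receive the extra seats.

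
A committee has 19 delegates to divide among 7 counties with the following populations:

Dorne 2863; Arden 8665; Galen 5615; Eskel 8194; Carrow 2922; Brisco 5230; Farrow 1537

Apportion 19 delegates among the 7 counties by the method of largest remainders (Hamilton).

Dorne=1, Arden=5, Galen=3, Eskel=4, Carrow=2, Brisco=3, Farrow=1

The standard divisor is 35026/19 ≈ 1843.474.
Standard quotas: Dorne 1.5530, Arden 4.7004, Galen 3.0459, Eskel 4.4449, Carrow 1.5851, Brisco 2.8370, Farrow 0.8338.
Lower quotas: Dorne 1, Arden 4, Galen 3, Eskel 4, Carrow 1, Brisco 2, Farrow 0 (sum 15, leaving 4 seats).
Remainders in descending order: Brisco 0.8370, Farrow 0.8338, Arden 0.7004, Carrow 0.5851, Dorne 0.5530, Eskel 0.4449, Galen 0.0459.
Largest remainders: Brisco, Farrow, Arden, Carrow receive the extra seats.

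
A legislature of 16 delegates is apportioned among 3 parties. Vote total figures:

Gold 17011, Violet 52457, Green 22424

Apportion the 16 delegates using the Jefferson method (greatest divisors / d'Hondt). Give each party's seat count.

Standard divisor 91892/16 ≈ 5743.25; standard quotas: Gold 2.962, Violet 9.134, Green 3.904.
Rounding down gives 2, 9, 3 = 14 seats, so the divisor must be adjusted.
With modified divisor 5400: modified quotas Gold 3.150, Violet 9.714, Green 4.153.
Rounding down: Gold 3, Violet 9, Green 4 (total 16).

Gold: 3; Violet: 9; Green: 4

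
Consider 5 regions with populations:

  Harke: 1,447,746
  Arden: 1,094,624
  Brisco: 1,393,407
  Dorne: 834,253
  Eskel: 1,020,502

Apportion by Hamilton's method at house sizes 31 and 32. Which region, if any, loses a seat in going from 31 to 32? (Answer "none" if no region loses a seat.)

Dorne

At 31 seats: Harke 8, Arden 6, Brisco 7, Dorne 5, Eskel 5.
At 32 seats: Harke 8, Arden 6, Brisco 8, Dorne 4, Eskel 6.
Dorne drops from 5 to 4.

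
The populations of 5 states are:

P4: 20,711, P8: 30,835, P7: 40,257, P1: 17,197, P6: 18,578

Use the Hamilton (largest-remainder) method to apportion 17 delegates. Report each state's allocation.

Standard divisor: 127578 ÷ 17 ≈ 7504.588.
Standard quotas: P4 2.7598, P8 4.1088, P7 5.3643, P1 2.2915, P6 2.4756.
Lower quotas: P4 2, P8 4, P7 5, P1 2, P6 2 (sum 15, leaving 2 seats).
Remainders in descending order: P4 0.7598, P6 0.4756, P7 0.3643, P1 0.2915, P8 0.1088.
The surplus seats go to P4, P6.

P4 3, P8 4, P7 5, P1 2, P6 3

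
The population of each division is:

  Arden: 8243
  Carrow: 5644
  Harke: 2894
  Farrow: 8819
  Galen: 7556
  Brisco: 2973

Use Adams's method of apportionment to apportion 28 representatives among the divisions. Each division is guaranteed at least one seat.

Arden 6; Carrow 4; Harke 2; Farrow 7; Galen 6; Brisco 3

Standard divisor 36129/28 ≈ 1290.321; standard quotas: Arden 6.388, Carrow 4.374, Harke 2.243, Farrow 6.835, Galen 5.856, Brisco 2.304.
Rounding up gives 7, 5, 3, 7, 6, 3 = 31 seats, so the divisor must be adjusted.
With modified divisor 1462.98: modified quotas Arden 5.634, Carrow 3.858, Harke 1.978, Farrow 6.028, Galen 5.165, Brisco 2.032.
Rounding up: Arden 6, Carrow 4, Harke 2, Farrow 7, Galen 6, Brisco 3 (total 28).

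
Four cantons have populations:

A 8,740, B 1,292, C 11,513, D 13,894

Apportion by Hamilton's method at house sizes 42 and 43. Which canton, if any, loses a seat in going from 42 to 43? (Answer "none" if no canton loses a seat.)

B

At 42 seats: A 10, B 2, C 14, D 16.
At 43 seats: A 11, B 1, C 14, D 17.
B drops from 2 to 1.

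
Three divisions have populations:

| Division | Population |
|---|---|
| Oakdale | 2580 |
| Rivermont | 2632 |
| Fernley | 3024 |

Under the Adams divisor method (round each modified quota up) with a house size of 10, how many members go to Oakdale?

3

Standard divisor 8236/10 ≈ 823.6; standard quotas: Oakdale 3.133, Rivermont 3.196, Fernley 3.672.
Rounding up gives 4, 4, 4 = 12 seats, so the divisor must be adjusted.
With modified divisor 900: modified quotas Oakdale 2.867, Rivermont 2.924, Fernley 3.360.
Rounding up: Oakdale 3, Rivermont 3, Fernley 4 (total 10).
Oakdale receives 3.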